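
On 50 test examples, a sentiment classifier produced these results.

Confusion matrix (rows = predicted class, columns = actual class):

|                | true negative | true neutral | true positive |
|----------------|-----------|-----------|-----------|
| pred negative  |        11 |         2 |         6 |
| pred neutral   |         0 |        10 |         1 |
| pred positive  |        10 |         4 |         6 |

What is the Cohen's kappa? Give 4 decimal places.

Observed agreement pₒ = trace/N = 27/50 = 0.54000
Expected agreement pₑ = Σ (rowᵢ·colᵢ)/N² = (21·19 + 16·11 + 13·20)/50² = 0.33400
κ = (pₒ − pₑ)/(1 − pₑ) = (0.54000 − 0.33400)/(1 − 0.33400) = 0.3093

0.3093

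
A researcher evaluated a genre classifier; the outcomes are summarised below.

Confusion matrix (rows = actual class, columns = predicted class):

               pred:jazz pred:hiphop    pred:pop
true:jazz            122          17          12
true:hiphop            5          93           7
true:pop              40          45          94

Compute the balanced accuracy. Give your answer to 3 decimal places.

0.740

Balanced accuracy = mean of per-class recall.
  jazz: recall = 122/151 = 0.8079
  hiphop: recall = 93/105 = 0.8857
  pop: recall = 94/179 = 0.5251
Mean = (0.8079 + 0.8857 + 0.5251) / 3 = 0.740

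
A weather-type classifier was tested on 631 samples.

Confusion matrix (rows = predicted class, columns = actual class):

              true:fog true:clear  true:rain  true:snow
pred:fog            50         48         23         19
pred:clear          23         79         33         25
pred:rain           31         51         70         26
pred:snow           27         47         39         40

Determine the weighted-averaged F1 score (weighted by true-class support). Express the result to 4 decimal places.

Per-class F1 score (2·TP/(2·TP+FP+FN)):
  fog: TP=50, FP=48+23+19=90, FN=23+31+27=81 → 100/271 = 0.36900
  clear: TP=79, FP=23+33+25=81, FN=48+51+47=146 → 158/385 = 0.41039
  rain: TP=70, FP=31+51+26=108, FN=23+33+39=95 → 140/343 = 0.40816
  snow: TP=40, FP=27+47+39=113, FN=19+25+26=70 → 80/263 = 0.30418
Weighted-F1 score = Σ (supportᵢ/N)·F1 scoreᵢ with N=631: (131/631)·0.36900 + (225/631)·0.41039 + (165/631)·0.40816 + (110/631)·0.30418 = 0.3827

0.3827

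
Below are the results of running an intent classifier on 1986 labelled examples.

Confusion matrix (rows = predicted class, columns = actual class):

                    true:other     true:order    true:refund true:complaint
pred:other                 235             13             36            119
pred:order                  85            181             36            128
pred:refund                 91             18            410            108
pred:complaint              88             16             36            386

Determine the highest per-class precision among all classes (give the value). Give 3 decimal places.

0.734

Per-class precision (TP/(TP+FP)):
  other: TP=235, FP=13+36+119=168 → 235/403 = 0.5831
  order: TP=181, FP=85+36+128=249 → 181/430 = 0.4209
  refund: TP=410, FP=91+18+108=217 → 410/627 = 0.6539
  complaint: TP=386, FP=88+16+36=140 → 386/526 = 0.7338
Highest is class 'complaint' with precision = 0.734.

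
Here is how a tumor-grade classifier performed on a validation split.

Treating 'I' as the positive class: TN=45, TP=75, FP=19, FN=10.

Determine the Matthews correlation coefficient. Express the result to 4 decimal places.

MCC = (TP·TN − FP·FN) / √((TP+FP)(TP+FN)(TN+FP)(TN+FN))
Numerator = 75·45 − 19·10 = 3185
Denominator = √(94·85·64·55) = √28124800 = 5303.2820
MCC = 3185 / 5303.2820 = 0.6006

0.6006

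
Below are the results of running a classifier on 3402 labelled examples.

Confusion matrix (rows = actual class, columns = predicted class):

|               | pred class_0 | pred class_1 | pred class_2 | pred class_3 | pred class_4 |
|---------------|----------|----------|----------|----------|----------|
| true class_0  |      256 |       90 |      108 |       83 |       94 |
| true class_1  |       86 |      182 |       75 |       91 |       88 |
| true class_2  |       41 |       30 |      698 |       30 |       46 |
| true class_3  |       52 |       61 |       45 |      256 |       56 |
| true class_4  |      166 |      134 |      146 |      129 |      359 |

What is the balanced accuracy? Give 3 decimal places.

Balanced accuracy = mean of per-class recall.
  class_0: recall = 256/631 = 0.4057
  class_1: recall = 182/522 = 0.3487
  class_2: recall = 698/845 = 0.8260
  class_3: recall = 256/470 = 0.5447
  class_4: recall = 359/934 = 0.3844
Mean = (0.4057 + 0.3487 + 0.8260 + 0.5447 + 0.3844) / 5 = 0.502

0.502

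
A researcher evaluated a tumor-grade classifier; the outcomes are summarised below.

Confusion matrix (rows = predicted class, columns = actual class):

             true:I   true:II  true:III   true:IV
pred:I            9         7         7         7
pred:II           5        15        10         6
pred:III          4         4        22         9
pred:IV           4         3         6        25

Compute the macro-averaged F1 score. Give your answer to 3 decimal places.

0.480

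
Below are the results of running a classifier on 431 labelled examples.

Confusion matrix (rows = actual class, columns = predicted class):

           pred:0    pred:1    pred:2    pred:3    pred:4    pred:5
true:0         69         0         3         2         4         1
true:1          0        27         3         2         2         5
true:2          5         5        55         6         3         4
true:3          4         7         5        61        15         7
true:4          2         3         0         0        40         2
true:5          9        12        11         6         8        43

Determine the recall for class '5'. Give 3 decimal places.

One-vs-rest for '5': TP = diagonal; FP = other classes predicted '5'; FN = '5' predicted as other.
recall = TP/(TP+FN).
5: TP=43, FN=9+12+11+6+8=46 → 43/89 = 0.4831

0.483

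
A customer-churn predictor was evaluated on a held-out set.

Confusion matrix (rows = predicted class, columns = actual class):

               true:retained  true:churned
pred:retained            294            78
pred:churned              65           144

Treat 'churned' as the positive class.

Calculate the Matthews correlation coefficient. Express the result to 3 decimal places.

0.473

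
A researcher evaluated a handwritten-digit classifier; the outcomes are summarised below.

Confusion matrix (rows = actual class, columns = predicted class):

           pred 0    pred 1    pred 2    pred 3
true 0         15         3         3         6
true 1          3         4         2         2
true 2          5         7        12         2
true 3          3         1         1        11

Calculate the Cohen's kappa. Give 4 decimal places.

Observed agreement pₒ = trace/N = 42/80 = 0.52500
Expected agreement pₑ = Σ (rowᵢ·colᵢ)/N² = (27·26 + 11·15 + 26·18 + 16·21)/80² = 0.26109
κ = (pₒ − pₑ)/(1 − pₑ) = (0.52500 − 0.26109)/(1 − 0.26109) = 0.3572

0.3572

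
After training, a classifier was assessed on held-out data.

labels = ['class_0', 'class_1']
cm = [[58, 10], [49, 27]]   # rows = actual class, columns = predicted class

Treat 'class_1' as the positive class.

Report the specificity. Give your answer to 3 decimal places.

Specificity = TN/(TN+FP) = 58/(58+10) = 0.853

0.853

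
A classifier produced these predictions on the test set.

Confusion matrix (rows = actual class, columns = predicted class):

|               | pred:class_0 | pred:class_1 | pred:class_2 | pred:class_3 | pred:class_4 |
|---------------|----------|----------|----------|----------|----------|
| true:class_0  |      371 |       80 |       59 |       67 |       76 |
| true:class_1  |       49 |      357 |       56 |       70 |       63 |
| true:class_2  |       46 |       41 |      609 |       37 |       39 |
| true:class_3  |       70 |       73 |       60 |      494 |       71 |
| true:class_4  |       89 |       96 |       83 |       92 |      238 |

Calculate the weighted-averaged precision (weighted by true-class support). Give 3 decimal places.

0.605

Per-class precision (TP/(TP+FP)):
  class_0: TP=371, FP=49+46+70+89=254 → 371/625 = 0.5936
  class_1: TP=357, FP=80+41+73+96=290 → 357/647 = 0.5518
  class_2: TP=609, FP=59+56+60+83=258 → 609/867 = 0.7024
  class_3: TP=494, FP=67+70+37+92=266 → 494/760 = 0.6500
  class_4: TP=238, FP=76+63+39+71=249 → 238/487 = 0.4887
Weighted-precision = Σ (supportᵢ/N)·precisionᵢ with N=3386: (653/3386)·0.5936 + (595/3386)·0.5518 + (772/3386)·0.7024 + (768/3386)·0.6500 + (598/3386)·0.4887 = 0.605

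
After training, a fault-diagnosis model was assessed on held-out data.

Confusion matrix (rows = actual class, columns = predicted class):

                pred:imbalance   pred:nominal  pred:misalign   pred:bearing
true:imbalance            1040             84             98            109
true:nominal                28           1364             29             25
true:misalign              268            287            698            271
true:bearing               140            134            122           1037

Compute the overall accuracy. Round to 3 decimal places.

0.722

Accuracy = trace / total = (1040+1364+698+1037=4139) / 5734 = 4139/5734 = 0.722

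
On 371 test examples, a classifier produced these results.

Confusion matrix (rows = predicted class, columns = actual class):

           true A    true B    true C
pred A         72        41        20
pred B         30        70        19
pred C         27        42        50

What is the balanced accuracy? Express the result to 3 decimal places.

0.526

Balanced accuracy = mean of per-class recall.
  A: recall = 72/129 = 0.5581
  B: recall = 70/153 = 0.4575
  C: recall = 50/89 = 0.5618
Mean = (0.5581 + 0.4575 + 0.5618) / 3 = 0.526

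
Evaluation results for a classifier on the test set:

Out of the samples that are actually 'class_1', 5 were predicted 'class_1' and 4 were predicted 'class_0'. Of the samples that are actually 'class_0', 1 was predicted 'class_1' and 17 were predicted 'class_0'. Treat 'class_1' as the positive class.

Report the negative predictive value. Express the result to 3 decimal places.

NPV = TN/(TN+FN) = 17/(17+4) = 0.810

0.810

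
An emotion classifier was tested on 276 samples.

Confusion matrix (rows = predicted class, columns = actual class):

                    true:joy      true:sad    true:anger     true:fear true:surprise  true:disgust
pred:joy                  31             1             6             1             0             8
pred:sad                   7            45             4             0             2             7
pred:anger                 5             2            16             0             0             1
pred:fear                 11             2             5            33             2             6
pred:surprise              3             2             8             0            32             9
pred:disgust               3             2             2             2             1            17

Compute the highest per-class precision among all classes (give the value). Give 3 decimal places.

0.692

Per-class precision (TP/(TP+FP)):
  joy: TP=31, FP=1+6+1+0+8=16 → 31/47 = 0.6596
  sad: TP=45, FP=7+4+0+2+7=20 → 45/65 = 0.6923
  anger: TP=16, FP=5+2+0+0+1=8 → 16/24 = 0.6667
  fear: TP=33, FP=11+2+5+2+6=26 → 33/59 = 0.5593
  surprise: TP=32, FP=3+2+8+0+9=22 → 32/54 = 0.5926
  disgust: TP=17, FP=3+2+2+2+1=10 → 17/27 = 0.6296
Highest is class 'sad' with precision = 0.692.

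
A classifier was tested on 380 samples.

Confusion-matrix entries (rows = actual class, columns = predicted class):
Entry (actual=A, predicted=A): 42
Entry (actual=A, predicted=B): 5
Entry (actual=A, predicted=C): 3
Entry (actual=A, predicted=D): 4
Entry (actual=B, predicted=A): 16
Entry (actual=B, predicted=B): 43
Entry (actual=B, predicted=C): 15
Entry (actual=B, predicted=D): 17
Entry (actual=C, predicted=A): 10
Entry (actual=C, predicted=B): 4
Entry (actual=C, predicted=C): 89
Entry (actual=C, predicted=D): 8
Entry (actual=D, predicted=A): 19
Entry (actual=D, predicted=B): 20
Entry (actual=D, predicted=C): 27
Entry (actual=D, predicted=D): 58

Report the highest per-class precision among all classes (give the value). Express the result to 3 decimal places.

Per-class precision (TP/(TP+FP)):
  A: TP=42, FP=16+10+19=45 → 42/87 = 0.4828
  B: TP=43, FP=5+4+20=29 → 43/72 = 0.5972
  C: TP=89, FP=3+15+27=45 → 89/134 = 0.6642
  D: TP=58, FP=4+17+8=29 → 58/87 = 0.6667
Highest is class 'D' with precision = 0.667.

0.667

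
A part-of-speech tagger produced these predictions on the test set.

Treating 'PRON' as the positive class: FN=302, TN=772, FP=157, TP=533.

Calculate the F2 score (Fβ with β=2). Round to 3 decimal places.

Fβ = (1+β²)·TP / ((1+β²)·TP + β²·FN + FP), with β²=4
= 5·533 / (5·533 + 4·302 + 157) = 0.661

0.661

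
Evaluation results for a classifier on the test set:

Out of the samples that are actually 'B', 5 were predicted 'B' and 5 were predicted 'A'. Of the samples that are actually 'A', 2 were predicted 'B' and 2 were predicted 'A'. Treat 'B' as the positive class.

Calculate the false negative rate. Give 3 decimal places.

0.500

FNR = FN/(FN+TP) = 5/(5+5) = 0.500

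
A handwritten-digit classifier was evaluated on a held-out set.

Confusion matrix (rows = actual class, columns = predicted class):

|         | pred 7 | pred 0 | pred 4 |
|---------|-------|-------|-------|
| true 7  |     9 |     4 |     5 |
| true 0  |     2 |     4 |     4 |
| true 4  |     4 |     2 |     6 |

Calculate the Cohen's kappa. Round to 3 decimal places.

Observed agreement pₒ = trace/N = 19/40 = 0.4750
Expected agreement pₑ = Σ (rowᵢ·colᵢ)/N² = (18·15 + 10·10 + 12·15)/40² = 0.3438
κ = (pₒ − pₑ)/(1 − pₑ) = (0.4750 − 0.3438)/(1 − 0.3438) = 0.200

0.200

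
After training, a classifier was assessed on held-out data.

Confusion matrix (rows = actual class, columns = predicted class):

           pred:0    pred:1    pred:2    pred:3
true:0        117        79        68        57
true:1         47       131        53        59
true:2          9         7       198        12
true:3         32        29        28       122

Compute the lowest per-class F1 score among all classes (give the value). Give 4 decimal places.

Per-class F1 score (2·TP/(2·TP+FP+FN)):
  0: TP=117, FP=47+9+32=88, FN=79+68+57=204 → 234/526 = 0.44487
  1: TP=131, FP=79+7+29=115, FN=47+53+59=159 → 262/536 = 0.48881
  2: TP=198, FP=68+53+28=149, FN=9+7+12=28 → 396/573 = 0.69110
  3: TP=122, FP=57+59+12=128, FN=32+29+28=89 → 244/461 = 0.52928
Lowest is class '0' with F1 score = 0.4449.

0.4449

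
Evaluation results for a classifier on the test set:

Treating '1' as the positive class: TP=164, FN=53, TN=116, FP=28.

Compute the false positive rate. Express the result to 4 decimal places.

0.1944

FPR = FP/(FP+TN) = 28/(28+116) = 0.1944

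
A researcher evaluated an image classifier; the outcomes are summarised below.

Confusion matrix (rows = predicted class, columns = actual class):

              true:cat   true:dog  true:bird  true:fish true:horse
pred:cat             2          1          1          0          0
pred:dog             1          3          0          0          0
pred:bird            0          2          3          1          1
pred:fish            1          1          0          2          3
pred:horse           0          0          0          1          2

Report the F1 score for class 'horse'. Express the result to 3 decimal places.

0.444

One-vs-rest for 'horse': TP = diagonal; FP = other classes predicted 'horse'; FN = 'horse' predicted as other.
F1 score = 2·TP/(2·TP+FP+FN).
horse: TP=2, FP=0+0+0+1=1, FN=0+0+1+3=4 → 4/9 = 0.4444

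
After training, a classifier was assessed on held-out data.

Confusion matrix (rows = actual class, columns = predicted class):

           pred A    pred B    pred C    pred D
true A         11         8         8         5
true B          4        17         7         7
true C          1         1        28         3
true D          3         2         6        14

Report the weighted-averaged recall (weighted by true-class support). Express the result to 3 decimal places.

Per-class recall (TP/(TP+FN)):
  A: TP=11, FN=8+8+5=21 → 11/32 = 0.3438
  B: TP=17, FN=4+7+7=18 → 17/35 = 0.4857
  C: TP=28, FN=1+1+3=5 → 28/33 = 0.8485
  D: TP=14, FN=3+2+6=11 → 14/25 = 0.5600
Weighted-recall = Σ (supportᵢ/N)·recallᵢ with N=125: (32/125)·0.3438 + (35/125)·0.4857 + (33/125)·0.8485 + (25/125)·0.5600 = 0.560

0.560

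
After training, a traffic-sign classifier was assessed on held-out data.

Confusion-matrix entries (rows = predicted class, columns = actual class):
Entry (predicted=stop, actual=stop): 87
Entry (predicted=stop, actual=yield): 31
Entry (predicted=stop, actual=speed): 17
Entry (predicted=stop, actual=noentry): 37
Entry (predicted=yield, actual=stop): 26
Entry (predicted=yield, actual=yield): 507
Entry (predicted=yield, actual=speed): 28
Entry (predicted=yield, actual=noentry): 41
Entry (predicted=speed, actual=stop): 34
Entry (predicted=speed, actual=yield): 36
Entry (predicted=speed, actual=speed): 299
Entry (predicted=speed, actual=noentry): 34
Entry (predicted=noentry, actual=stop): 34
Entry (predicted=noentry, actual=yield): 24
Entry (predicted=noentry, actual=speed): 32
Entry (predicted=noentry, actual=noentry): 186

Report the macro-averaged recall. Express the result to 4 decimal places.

0.6870

Per-class recall (TP/(TP+FN)):
  stop: TP=87, FN=26+34+34=94 → 87/181 = 0.48066
  yield: TP=507, FN=31+36+24=91 → 507/598 = 0.84783
  speed: TP=299, FN=17+28+32=77 → 299/376 = 0.79521
  noentry: TP=186, FN=37+41+34=112 → 186/298 = 0.62416
Macro-recall = mean = (0.48066 + 0.84783 + 0.79521 + 0.62416) / 4 = 0.6870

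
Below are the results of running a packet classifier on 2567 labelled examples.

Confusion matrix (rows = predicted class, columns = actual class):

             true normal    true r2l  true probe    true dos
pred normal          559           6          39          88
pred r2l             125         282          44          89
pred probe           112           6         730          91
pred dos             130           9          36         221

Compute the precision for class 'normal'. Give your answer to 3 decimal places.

One-vs-rest for 'normal': TP = diagonal; FP = other classes predicted 'normal'; FN = 'normal' predicted as other.
precision = TP/(TP+FP).
normal: TP=559, FP=6+39+88=133 → 559/692 = 0.8078

0.808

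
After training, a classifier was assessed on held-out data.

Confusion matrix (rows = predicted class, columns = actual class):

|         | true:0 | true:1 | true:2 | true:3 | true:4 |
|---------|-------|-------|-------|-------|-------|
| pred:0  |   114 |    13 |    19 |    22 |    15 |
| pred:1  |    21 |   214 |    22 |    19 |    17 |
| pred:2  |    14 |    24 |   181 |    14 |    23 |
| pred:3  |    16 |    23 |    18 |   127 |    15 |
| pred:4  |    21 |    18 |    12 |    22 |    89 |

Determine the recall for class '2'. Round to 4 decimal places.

Take TP from the diagonal, FP from the rest of the '2' prediction marginal, FN from the rest of the '2' actual marginal.
recall = TP/(TP+FN).
2: TP=181, FN=19+22+18+12=71 → 181/252 = 0.71825

0.7183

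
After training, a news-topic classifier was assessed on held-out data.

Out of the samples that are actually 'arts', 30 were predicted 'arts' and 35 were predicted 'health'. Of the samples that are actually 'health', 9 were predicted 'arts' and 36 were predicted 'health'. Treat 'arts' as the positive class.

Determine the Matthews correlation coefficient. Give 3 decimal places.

0.269

MCC = (TP·TN − FP·FN) / √((TP+FP)(TP+FN)(TN+FP)(TN+FN))
Numerator = 30·36 − 9·35 = 765
Denominator = √(39·65·45·71) = √8099325 = 2845.9313
MCC = 765 / 2845.9313 = 0.269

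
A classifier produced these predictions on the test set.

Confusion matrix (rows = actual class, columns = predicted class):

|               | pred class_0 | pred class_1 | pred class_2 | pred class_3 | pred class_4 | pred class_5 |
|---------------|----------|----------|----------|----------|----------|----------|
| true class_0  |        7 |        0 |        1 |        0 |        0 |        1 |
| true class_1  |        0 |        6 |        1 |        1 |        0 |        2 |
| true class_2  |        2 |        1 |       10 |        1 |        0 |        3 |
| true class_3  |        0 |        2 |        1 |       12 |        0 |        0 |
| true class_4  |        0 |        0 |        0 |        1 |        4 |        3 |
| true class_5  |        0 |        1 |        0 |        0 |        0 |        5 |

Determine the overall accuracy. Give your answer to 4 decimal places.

0.6769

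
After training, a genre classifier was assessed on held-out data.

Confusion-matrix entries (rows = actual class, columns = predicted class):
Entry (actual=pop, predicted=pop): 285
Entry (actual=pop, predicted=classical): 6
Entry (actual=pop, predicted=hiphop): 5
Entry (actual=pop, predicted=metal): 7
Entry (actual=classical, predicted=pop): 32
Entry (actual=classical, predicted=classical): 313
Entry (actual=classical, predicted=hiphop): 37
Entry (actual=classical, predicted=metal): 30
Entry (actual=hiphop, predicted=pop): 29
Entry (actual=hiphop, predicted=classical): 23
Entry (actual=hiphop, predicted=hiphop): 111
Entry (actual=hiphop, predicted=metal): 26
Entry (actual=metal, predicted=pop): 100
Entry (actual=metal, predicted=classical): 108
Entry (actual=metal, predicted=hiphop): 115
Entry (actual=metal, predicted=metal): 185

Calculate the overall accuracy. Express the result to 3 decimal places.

0.633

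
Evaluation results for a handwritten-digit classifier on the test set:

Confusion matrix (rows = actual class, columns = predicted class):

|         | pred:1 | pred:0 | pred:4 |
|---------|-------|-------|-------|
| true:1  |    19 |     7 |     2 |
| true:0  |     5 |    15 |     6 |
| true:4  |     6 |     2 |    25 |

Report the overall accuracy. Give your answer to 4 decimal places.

Accuracy = trace / total = (19+15+25=59) / 87 = 59/87 = 0.6782

0.6782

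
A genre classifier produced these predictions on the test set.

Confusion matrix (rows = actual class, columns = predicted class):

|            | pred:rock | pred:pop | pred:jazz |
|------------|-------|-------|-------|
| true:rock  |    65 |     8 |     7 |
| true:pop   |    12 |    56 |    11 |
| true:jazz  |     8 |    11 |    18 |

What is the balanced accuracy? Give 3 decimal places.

0.669

Balanced accuracy = mean of per-class recall.
  rock: recall = 65/80 = 0.8125
  pop: recall = 56/79 = 0.7089
  jazz: recall = 18/37 = 0.4865
Mean = (0.8125 + 0.7089 + 0.4865) / 3 = 0.669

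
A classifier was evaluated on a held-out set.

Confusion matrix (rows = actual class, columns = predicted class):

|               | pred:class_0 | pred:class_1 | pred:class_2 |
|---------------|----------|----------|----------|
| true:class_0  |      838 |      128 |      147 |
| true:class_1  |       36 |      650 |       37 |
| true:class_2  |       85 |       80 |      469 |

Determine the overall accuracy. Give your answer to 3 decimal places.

0.792

Accuracy = trace / total = (838+650+469=1957) / 2470 = 1957/2470 = 0.792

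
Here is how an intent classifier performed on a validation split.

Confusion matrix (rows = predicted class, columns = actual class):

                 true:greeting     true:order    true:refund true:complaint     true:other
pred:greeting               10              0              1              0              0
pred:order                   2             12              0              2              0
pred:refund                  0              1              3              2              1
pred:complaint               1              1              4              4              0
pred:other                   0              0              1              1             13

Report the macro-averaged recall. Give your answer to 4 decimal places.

0.6665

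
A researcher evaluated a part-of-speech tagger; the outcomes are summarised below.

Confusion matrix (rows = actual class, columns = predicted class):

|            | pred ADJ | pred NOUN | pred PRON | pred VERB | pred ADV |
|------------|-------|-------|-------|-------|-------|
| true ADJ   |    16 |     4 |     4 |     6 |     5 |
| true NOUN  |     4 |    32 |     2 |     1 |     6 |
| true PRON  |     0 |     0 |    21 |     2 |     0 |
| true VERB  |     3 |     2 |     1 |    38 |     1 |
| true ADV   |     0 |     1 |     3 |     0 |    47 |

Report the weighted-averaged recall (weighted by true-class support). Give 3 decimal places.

Per-class recall (TP/(TP+FN)):
  ADJ: TP=16, FN=4+4+6+5=19 → 16/35 = 0.4571
  NOUN: TP=32, FN=4+2+1+6=13 → 32/45 = 0.7111
  PRON: TP=21, FN=0+0+2+0=2 → 21/23 = 0.9130
  VERB: TP=38, FN=3+2+1+1=7 → 38/45 = 0.8444
  ADV: TP=47, FN=0+1+3+0=4 → 47/51 = 0.9216
Weighted-recall = Σ (supportᵢ/N)·recallᵢ with N=199: (35/199)·0.4571 + (45/199)·0.7111 + (23/199)·0.9130 + (45/199)·0.8444 + (51/199)·0.9216 = 0.774

0.774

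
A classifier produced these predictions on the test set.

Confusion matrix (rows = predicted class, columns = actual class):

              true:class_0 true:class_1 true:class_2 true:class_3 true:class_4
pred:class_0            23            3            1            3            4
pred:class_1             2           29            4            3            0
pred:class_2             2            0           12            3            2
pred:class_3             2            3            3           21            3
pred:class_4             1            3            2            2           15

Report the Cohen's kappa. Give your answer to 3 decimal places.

Observed agreement pₒ = trace/N = 100/146 = 0.6849
Expected agreement pₑ = Σ (rowᵢ·colᵢ)/N² = (30·34 + 38·38 + 22·19 + 32·32 + 24·23)/146² = 0.2091
κ = (pₒ − pₑ)/(1 − pₑ) = (0.6849 − 0.2091)/(1 − 0.2091) = 0.602

0.602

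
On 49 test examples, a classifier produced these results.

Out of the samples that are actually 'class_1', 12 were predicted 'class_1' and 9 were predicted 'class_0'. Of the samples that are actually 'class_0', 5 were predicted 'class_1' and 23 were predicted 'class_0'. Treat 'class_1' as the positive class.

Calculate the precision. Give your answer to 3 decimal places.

Precision = TP/(TP+FP) = 12/(12+5) = 12/17 = 0.706

0.706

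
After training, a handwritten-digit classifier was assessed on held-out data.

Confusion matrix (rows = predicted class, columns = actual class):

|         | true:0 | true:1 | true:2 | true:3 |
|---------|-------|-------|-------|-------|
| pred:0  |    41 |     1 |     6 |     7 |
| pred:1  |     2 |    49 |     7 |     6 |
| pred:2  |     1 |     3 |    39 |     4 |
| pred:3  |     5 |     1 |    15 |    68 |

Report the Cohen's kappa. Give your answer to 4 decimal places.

0.6929

Observed agreement pₒ = trace/N = 197/255 = 0.77255
Expected agreement pₑ = Σ (rowᵢ·colᵢ)/N² = (49·55 + 54·64 + 67·47 + 85·89)/255² = 0.25936
κ = (pₒ − pₑ)/(1 − pₑ) = (0.77255 − 0.25936)/(1 − 0.25936) = 0.6929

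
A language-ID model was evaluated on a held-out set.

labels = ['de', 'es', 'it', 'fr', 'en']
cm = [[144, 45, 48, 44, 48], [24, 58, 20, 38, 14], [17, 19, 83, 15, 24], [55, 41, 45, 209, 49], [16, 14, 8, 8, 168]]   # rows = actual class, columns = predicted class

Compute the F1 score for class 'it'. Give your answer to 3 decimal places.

Take TP from the diagonal, FP from the rest of the 'it' prediction marginal, FN from the rest of the 'it' actual marginal.
F1 score = 2·TP/(2·TP+FP+FN).
it: TP=83, FP=48+20+45+8=121, FN=17+19+15+24=75 → 166/362 = 0.4586

0.459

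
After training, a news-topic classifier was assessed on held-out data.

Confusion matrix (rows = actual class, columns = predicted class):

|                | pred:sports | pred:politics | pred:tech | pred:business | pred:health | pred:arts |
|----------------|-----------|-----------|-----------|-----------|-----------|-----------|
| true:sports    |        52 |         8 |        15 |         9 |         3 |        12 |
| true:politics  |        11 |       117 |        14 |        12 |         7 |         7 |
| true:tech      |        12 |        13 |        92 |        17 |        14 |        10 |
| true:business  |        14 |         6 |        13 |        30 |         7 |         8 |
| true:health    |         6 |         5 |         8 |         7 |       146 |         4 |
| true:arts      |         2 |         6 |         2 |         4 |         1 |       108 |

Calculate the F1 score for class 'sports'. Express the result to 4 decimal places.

Treat 'sports' as positive and all other classes as negative.
F1 score = 2·TP/(2·TP+FP+FN).
sports: TP=52, FP=11+12+14+6+2=45, FN=8+15+9+3+12=47 → 104/196 = 0.53061

0.5306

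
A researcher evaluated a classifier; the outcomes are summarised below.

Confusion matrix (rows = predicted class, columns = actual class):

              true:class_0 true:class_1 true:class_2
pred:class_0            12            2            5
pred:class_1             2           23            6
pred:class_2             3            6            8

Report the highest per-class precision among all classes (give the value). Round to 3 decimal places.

Per-class precision (TP/(TP+FP)):
  class_0: TP=12, FP=2+5=7 → 12/19 = 0.6316
  class_1: TP=23, FP=2+6=8 → 23/31 = 0.7419
  class_2: TP=8, FP=3+6=9 → 8/17 = 0.4706
Highest is class 'class_1' with precision = 0.742.

0.742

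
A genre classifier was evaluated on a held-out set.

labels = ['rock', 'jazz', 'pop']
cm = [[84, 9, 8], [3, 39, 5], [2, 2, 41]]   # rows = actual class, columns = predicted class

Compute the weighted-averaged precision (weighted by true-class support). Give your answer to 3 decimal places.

0.861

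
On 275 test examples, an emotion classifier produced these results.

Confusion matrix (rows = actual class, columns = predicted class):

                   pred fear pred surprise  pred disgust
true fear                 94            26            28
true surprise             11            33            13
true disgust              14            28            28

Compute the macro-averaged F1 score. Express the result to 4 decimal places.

Per-class F1 score (2·TP/(2·TP+FP+FN)):
  fear: TP=94, FP=11+14=25, FN=26+28=54 → 188/267 = 0.70412
  surprise: TP=33, FP=26+28=54, FN=11+13=24 → 66/144 = 0.45833
  disgust: TP=28, FP=28+13=41, FN=14+28=42 → 56/139 = 0.40288
Macro-F1 score = mean = (0.70412 + 0.45833 + 0.40288) / 3 = 0.5218

0.5218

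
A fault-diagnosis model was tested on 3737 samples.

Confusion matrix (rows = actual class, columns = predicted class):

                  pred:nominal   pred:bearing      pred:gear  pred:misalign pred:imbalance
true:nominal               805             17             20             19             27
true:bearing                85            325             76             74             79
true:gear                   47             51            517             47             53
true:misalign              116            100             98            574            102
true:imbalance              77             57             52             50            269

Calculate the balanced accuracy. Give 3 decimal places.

0.650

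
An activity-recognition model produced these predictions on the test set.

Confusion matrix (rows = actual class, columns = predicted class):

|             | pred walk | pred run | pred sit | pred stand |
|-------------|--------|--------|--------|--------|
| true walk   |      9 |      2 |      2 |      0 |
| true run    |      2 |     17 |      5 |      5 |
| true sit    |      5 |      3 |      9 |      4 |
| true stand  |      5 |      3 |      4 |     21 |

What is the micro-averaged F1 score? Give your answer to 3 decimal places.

Micro-averaging pools counts across classes: ΣTP=56, ΣFP=40, ΣFN=40.
Micro-F1 score = 2·TP/(2·TP+FP+FN) on pooled counts = 0.583 (equals overall accuracy in single-label multiclass).

0.583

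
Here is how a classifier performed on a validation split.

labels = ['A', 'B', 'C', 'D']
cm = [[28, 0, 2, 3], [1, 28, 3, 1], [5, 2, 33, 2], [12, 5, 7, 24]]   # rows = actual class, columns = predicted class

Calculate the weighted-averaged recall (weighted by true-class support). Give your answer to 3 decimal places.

Per-class recall (TP/(TP+FN)):
  A: TP=28, FN=0+2+3=5 → 28/33 = 0.8485
  B: TP=28, FN=1+3+1=5 → 28/33 = 0.8485
  C: TP=33, FN=5+2+2=9 → 33/42 = 0.7857
  D: TP=24, FN=12+5+7=24 → 24/48 = 0.5000
Weighted-recall = Σ (supportᵢ/N)·recallᵢ with N=156: (33/156)·0.8485 + (33/156)·0.8485 + (42/156)·0.7857 + (48/156)·0.5000 = 0.724

0.724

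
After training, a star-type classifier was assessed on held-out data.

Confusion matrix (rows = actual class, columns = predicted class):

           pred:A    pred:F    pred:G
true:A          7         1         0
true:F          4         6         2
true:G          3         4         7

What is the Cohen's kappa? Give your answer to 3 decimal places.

Observed agreement pₒ = trace/N = 20/34 = 0.5882
Expected agreement pₑ = Σ (rowᵢ·colᵢ)/N² = (8·14 + 12·11 + 14·9)/34² = 0.3201
κ = (pₒ − pₑ)/(1 − pₑ) = (0.5882 − 0.3201)/(1 − 0.3201) = 0.394

0.394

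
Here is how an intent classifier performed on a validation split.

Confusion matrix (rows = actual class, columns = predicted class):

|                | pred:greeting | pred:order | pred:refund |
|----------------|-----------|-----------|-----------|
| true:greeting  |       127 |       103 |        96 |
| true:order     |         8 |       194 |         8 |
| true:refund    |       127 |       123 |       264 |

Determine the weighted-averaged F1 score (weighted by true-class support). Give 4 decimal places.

Per-class F1 score (2·TP/(2·TP+FP+FN)):
  greeting: TP=127, FP=8+127=135, FN=103+96=199 → 254/588 = 0.43197
  order: TP=194, FP=103+123=226, FN=8+8=16 → 388/630 = 0.61587
  refund: TP=264, FP=96+8=104, FN=127+123=250 → 528/882 = 0.59864
Weighted-F1 score = Σ (supportᵢ/N)·F1 scoreᵢ with N=1050: (326/1050)·0.43197 + (210/1050)·0.61587 + (514/1050)·0.59864 = 0.5503

0.5503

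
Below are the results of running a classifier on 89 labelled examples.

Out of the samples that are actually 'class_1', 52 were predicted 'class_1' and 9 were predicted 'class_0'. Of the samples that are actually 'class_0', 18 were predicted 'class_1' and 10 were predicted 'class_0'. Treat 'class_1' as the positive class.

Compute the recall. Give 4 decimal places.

0.8525

Recall = TP/(TP+FN) = 52/(52+9) = 52/61 = 0.8525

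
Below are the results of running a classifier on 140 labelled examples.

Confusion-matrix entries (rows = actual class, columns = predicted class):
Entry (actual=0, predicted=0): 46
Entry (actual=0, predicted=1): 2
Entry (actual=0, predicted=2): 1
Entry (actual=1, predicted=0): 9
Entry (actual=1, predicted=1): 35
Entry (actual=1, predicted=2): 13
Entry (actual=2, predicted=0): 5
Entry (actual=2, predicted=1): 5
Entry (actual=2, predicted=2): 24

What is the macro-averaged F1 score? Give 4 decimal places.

0.7393

Per-class F1 score (2·TP/(2·TP+FP+FN)):
  0: TP=46, FP=9+5=14, FN=2+1=3 → 92/109 = 0.84404
  1: TP=35, FP=2+5=7, FN=9+13=22 → 70/99 = 0.70707
  2: TP=24, FP=1+13=14, FN=5+5=10 → 48/72 = 0.66667
Macro-F1 score = mean = (0.84404 + 0.70707 + 0.66667) / 3 = 0.7393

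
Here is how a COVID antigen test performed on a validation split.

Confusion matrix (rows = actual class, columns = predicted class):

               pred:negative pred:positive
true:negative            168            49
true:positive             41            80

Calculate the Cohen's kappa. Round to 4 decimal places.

0.4291

Observed agreement pₒ = trace/N = 248/338 = 0.73373
Expected agreement pₑ = Σ (rowᵢ·colᵢ)/N² = (217·209 + 121·129)/338² = 0.53361
κ = (pₒ − pₑ)/(1 − pₑ) = (0.73373 − 0.53361)/(1 − 0.53361) = 0.4291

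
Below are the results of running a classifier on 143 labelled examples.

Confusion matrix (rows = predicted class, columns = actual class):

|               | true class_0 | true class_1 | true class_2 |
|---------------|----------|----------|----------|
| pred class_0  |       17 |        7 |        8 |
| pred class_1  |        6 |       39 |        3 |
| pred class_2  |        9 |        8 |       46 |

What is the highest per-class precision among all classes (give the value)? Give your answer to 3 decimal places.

0.813

Per-class precision (TP/(TP+FP)):
  class_0: TP=17, FP=7+8=15 → 17/32 = 0.5313
  class_1: TP=39, FP=6+3=9 → 39/48 = 0.8125
  class_2: TP=46, FP=9+8=17 → 46/63 = 0.7302
Highest is class 'class_1' with precision = 0.813.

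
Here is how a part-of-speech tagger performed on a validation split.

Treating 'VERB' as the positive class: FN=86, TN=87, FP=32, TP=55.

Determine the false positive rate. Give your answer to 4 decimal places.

0.2689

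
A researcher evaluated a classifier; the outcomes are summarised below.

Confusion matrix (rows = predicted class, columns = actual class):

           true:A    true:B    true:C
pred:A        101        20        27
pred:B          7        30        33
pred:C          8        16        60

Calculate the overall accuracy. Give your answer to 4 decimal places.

0.6325

Accuracy = trace / total = (101+30+60=191) / 302 = 191/302 = 0.6325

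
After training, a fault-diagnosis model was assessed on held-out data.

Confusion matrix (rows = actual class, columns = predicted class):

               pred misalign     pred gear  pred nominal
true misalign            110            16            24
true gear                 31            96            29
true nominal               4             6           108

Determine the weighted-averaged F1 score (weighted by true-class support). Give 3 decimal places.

Per-class F1 score (2·TP/(2·TP+FP+FN)):
  misalign: TP=110, FP=31+4=35, FN=16+24=40 → 220/295 = 0.7458
  gear: TP=96, FP=16+6=22, FN=31+29=60 → 192/274 = 0.7007
  nominal: TP=108, FP=24+29=53, FN=4+6=10 → 216/279 = 0.7742
Weighted-F1 score = Σ (supportᵢ/N)·F1 scoreᵢ with N=424: (150/424)·0.7458 + (156/424)·0.7007 + (118/424)·0.7742 = 0.737

0.737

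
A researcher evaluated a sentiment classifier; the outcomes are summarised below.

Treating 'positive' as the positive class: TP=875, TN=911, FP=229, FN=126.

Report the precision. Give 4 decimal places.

0.7926

Precision = TP/(TP+FP) = 875/(875+229) = 875/1104 = 0.7926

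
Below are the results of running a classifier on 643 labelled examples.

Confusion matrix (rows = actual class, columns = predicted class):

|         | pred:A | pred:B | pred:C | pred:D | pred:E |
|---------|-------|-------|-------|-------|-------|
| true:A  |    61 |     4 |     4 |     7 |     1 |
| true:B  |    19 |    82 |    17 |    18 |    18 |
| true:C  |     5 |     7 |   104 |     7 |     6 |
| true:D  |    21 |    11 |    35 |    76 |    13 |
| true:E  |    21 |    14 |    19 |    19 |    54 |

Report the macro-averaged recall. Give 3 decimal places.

Per-class recall (TP/(TP+FN)):
  A: TP=61, FN=4+4+7+1=16 → 61/77 = 0.7922
  B: TP=82, FN=19+17+18+18=72 → 82/154 = 0.5325
  C: TP=104, FN=5+7+7+6=25 → 104/129 = 0.8062
  D: TP=76, FN=21+11+35+13=80 → 76/156 = 0.4872
  E: TP=54, FN=21+14+19+19=73 → 54/127 = 0.4252
Macro-recall = mean = (0.7922 + 0.5325 + 0.8062 + 0.4872 + 0.4252) / 5 = 0.609

0.609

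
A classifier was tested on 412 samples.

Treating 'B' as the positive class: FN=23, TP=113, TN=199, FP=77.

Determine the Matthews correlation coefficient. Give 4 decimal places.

MCC = (TP·TN − FP·FN) / √((TP+FP)(TP+FN)(TN+FP)(TN+FN))
Numerator = 113·199 − 77·23 = 20716
Denominator = √(190·136·276·222) = √1583268480 = 39790.3064
MCC = 20716 / 39790.3064 = 0.5206

0.5206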